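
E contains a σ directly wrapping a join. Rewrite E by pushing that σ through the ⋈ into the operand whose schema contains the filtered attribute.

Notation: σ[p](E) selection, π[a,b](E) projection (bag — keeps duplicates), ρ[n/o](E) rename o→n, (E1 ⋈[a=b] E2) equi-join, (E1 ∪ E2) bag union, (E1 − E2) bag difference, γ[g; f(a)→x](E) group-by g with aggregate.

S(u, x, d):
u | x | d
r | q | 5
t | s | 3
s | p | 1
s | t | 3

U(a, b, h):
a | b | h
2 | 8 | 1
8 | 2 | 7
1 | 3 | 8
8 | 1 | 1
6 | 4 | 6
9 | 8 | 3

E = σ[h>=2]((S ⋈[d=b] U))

σ filters on h, owned by the right side.
E' = (S ⋈[d=b] σ[h>=2](U))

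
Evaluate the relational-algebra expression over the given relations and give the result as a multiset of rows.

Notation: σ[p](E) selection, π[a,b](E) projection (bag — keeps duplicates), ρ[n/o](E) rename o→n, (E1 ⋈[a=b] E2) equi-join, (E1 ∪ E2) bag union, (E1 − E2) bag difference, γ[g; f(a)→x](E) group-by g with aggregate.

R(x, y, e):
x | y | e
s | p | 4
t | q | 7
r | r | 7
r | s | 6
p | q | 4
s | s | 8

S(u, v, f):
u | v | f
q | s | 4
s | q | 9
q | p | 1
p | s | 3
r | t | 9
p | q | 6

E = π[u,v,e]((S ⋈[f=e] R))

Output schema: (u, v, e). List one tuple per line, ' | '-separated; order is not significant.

Per-node cardinality:
  S → 6
  R → 6
  (S ⋈[f=e] R) → 3
  π[u,v,e]((S ⋈[f=e] R)) → 3

== RESULT ==
u | v | e
p | q | 6
q | s | 4
q | s | 4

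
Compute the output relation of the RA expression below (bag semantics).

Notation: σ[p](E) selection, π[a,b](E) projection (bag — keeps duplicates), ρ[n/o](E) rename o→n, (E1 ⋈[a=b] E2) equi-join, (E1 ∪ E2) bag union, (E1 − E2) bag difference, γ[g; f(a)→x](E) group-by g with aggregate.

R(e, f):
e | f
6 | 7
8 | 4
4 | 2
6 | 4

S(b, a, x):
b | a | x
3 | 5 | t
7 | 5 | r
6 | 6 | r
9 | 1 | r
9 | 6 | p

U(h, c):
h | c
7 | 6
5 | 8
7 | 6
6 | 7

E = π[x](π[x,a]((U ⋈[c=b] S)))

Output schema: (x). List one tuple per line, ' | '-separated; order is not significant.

Subexpression sizes:
  U → 4
  S → 5
  (U ⋈[c=b] S) → 3
  π[x,a]((U ⋈[c=b] S)) → 3
  π[x](π[x,a]((U ⋈[c=b] S))) → 3

== RESULT ==
x
r
r
r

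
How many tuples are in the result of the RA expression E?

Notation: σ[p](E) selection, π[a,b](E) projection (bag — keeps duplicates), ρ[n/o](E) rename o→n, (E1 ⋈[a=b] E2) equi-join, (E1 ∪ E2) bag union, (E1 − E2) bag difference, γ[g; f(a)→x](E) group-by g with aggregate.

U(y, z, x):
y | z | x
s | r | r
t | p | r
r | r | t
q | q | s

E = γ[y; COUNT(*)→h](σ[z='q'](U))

Stepwise |·|:
  U → 4
  σ[z='q'](U) → 1
  γ[y; COUNT(*)→h](σ[z='q'](U)) → 1

|E| = 1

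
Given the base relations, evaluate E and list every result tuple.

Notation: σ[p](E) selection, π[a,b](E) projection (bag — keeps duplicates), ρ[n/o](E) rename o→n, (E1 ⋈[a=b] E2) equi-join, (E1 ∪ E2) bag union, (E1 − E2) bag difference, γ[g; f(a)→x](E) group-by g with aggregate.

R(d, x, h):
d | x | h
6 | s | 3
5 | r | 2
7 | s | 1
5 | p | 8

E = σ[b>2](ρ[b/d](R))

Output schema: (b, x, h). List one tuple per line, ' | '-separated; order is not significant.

Per-node cardinality:
  R → 4
  ρ[b/d](R) → 4
  σ[b>2](ρ[b/d](R)) → 4

== RESULT ==
b | x | h
5 | p | 8
5 | r | 2
6 | s | 3
7 | s | 1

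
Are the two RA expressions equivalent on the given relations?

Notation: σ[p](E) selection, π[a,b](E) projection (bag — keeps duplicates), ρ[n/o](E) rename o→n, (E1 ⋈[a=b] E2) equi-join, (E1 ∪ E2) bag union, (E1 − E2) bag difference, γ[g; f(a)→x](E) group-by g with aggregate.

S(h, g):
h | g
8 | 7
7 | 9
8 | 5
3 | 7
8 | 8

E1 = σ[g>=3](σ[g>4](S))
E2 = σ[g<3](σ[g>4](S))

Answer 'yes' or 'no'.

E1 row counts bottom-up:
  S → 5
  σ[g>4](S) → 5
  σ[g>=3](σ[g>4](S)) → 5
E2 row counts bottom-up:
  S → 5
  σ[g>4](S) → 5
  σ[g<3](σ[g>4](S)) → 0

E1 result:
h | g
3 | 7
7 | 9
8 | 5
8 | 7
8 | 8
E2 result:
h | g
(0 rows)
Witness: (7, 9) appears 1× in E1 but 0× in E2.

no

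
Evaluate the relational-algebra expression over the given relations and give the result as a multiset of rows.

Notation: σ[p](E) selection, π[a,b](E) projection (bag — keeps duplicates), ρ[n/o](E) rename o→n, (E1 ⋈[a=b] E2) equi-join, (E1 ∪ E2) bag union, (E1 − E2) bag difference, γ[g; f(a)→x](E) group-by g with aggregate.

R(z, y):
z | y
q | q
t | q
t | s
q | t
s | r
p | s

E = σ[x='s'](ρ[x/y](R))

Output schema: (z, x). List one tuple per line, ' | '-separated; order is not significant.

Stepwise |·|:
  R → 6
  ρ[x/y](R) → 6
  σ[x='s'](ρ[x/y](R)) → 2

== RESULT ==
z | x
p | s
t | s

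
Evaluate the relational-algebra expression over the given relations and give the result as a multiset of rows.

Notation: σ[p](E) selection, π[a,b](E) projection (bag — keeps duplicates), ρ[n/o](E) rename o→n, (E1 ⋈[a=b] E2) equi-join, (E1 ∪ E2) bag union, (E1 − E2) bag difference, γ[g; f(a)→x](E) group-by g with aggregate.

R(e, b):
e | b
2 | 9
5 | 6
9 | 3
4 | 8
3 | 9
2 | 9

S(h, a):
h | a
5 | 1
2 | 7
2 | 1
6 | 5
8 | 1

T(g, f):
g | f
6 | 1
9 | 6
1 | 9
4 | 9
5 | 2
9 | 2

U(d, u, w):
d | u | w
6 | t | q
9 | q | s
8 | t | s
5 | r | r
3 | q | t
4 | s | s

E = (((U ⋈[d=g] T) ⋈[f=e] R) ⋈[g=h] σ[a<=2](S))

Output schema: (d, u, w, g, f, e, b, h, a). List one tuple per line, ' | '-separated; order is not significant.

Stepwise |·|:
  U → 6
  T → 6
  (U ⋈[d=g] T) → 5
  R → 6
  ((U ⋈[d=g] T) ⋈[f=e] R) → 5
  S → 5
  σ[a<=2](S) → 3
  (((U ⋈[d=g] T) ⋈[f=e] R) ⋈[g=h] σ[a<=2](S)) → 2

== RESULT ==
d | u | w | g | f | e | b | h | a
5 | r | r | 5 | 2 | 2 | 9 | 5 | 1
5 | r | r | 5 | 2 | 2 | 9 | 5 | 1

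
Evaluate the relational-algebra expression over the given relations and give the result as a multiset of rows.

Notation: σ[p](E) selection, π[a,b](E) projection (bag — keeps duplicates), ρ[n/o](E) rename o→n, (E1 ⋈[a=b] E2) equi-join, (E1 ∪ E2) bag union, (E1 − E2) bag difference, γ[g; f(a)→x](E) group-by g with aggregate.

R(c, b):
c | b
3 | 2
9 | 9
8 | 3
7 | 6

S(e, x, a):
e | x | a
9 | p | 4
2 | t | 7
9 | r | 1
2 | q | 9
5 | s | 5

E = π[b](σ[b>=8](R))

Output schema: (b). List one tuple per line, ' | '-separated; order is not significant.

Row counts bottom-up:
  R → 4
  σ[b>=8](R) → 1
  π[b](σ[b>=8](R)) → 1

== RESULT ==
b
9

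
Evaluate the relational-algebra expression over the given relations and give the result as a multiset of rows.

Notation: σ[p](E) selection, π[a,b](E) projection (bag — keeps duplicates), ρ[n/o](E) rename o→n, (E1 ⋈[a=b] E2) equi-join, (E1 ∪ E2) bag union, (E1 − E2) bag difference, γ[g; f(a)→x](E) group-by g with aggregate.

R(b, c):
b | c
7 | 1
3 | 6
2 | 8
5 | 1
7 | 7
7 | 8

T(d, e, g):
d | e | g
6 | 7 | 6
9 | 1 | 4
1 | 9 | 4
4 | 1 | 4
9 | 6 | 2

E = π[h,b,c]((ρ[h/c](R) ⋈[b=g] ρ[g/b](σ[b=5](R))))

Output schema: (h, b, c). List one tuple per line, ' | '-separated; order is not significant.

Row counts bottom-up:
  R → 6
  ρ[h/c](R) → 6
  R → 6
  σ[b=5](R) → 1
  ρ[g/b](σ[b=5](R)) → 1
  (ρ[h/c](R) ⋈[b=g] ρ[g/b](σ[b=5](R))) → 1
  π[h,b,c]((ρ[h/c](R) ⋈[b=g] ρ[g/b](σ[b=5](R)))) → 1

== RESULT ==
h | b | c
1 | 5 | 1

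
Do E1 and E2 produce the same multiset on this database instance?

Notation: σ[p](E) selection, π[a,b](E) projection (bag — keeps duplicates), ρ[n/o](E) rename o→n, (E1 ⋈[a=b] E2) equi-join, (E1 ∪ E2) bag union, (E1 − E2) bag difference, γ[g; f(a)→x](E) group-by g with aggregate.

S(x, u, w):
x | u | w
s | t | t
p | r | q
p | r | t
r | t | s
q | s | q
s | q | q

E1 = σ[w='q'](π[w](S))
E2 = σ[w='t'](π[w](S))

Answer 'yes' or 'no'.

E1 row counts bottom-up:
  S → 6
  π[w](S) → 6
  σ[w='q'](π[w](S)) → 3
E2 row counts bottom-up:
  S → 6
  π[w](S) → 6
  σ[w='t'](π[w](S)) → 2

E1 result:
w
q
q
q
E2 result:
w
t
t
Witness: ('t',) appears 0× in E1 but 2× in E2.

no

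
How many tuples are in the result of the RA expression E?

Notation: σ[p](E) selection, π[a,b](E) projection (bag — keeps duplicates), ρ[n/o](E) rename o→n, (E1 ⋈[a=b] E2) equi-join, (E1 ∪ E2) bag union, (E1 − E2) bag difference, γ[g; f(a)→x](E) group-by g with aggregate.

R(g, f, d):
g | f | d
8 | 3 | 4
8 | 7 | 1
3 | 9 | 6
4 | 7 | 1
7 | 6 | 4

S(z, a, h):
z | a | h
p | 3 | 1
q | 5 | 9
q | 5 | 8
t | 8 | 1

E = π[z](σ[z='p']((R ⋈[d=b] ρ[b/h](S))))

Subexpression sizes:
  R → 5
  S → 4
  ρ[b/h](S) → 4
  (R ⋈[d=b] ρ[b/h](S)) → 4
  σ[z='p']((R ⋈[d=b] ρ[b/h](S))) → 2
  π[z](σ[z='p']((R ⋈[d=b] ρ[b/h](S)))) → 2

|E| = 2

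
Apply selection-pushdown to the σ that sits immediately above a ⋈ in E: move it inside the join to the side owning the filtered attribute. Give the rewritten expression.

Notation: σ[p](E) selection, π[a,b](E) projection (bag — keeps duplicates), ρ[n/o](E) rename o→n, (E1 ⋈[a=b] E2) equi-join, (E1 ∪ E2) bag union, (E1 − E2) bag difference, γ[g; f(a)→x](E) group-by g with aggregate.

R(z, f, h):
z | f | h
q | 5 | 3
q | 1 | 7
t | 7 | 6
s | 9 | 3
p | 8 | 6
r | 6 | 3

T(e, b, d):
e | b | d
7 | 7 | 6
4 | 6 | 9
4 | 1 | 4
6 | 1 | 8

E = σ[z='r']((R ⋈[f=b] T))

σ filters on z, owned by the left side.
E' = (σ[z='r'](R) ⋈[f=b] T)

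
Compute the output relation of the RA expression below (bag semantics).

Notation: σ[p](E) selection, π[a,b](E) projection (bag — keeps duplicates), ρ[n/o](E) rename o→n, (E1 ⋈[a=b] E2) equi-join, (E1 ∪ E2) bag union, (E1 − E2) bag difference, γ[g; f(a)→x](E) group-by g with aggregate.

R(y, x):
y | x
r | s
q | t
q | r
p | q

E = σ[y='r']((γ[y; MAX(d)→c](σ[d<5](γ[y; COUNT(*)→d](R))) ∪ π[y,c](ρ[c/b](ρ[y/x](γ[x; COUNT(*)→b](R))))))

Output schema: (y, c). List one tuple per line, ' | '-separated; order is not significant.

Per-node cardinality:
  R → 4
  γ[y; COUNT(*)→d](R) → 3
  σ[d<5](γ[y; COUNT(*)→d](R)) → 3
  γ[y; MAX(d)→c](σ[d<5](γ[y; COUNT(*)→d](R))) → 3
  R → 4
  γ[x; COUNT(*)→b](R) → 4
  ρ[y/x](γ[x; COUNT(*)→b](R)) → 4
  ρ[c/b](ρ[y/x](γ[x; COUNT(*)→b](R))) → 4
  π[y,c](ρ[c/b](ρ[y/x](γ[x; COUNT(*)→b](R)))) → 4
  (γ[y; MAX(d)→c](σ[d<5](γ[y; COUNT(*)→d](R))) ∪ π[y,c](ρ[c/b](ρ[y/x](γ[x; COUNT(*)→b](R))))) → 7
  σ[y='r']((γ[y; MAX(d)→c](σ[d<5](γ[y; COUNT(*)→d](R))) ∪ π[y,c](ρ[c/b](ρ[y/x](γ[x; COUNT(*)→b](R)))))) → 2

== RESULT ==
y | c
r | 1
r | 1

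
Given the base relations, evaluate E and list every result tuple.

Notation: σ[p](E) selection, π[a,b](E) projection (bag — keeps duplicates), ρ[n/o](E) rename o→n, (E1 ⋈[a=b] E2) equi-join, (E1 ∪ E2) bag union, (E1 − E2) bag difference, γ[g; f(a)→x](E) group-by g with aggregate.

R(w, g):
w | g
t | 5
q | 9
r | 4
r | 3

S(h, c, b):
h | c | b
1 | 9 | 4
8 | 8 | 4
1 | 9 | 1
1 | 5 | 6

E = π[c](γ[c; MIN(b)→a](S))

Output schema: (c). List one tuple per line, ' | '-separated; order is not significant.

Row counts bottom-up:
  S → 4
  γ[c; MIN(b)→a](S) → 3
  π[c](γ[c; MIN(b)→a](S)) → 3

== RESULT ==
c
5
8
9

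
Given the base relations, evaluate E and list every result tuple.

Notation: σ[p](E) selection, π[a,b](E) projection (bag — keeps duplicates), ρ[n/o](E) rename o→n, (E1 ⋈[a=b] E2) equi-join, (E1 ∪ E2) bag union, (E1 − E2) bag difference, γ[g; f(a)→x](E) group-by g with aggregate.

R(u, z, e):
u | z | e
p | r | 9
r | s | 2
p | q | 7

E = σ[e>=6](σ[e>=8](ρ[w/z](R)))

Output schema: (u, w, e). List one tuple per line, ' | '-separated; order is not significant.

Row counts bottom-up:
  R → 3
  ρ[w/z](R) → 3
  σ[e>=8](ρ[w/z](R)) → 1
  σ[e>=6](σ[e>=8](ρ[w/z](R))) → 1

== RESULT ==
u | w | e
p | r | 9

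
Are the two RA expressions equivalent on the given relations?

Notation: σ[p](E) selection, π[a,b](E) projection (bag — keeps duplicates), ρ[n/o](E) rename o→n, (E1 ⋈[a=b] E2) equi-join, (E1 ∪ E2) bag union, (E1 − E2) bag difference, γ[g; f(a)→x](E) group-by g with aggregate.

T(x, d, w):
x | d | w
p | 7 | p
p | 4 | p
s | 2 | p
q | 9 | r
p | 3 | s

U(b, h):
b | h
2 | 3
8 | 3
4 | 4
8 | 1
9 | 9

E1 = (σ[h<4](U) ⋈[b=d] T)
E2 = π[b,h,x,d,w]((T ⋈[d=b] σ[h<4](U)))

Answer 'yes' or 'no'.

E1 subexpression sizes:
  U → 5
  σ[h<4](U) → 3
  T → 5
  (σ[h<4](U) ⋈[b=d] T) → 1
E2 subexpression sizes:
  T → 5
  U → 5
  σ[h<4](U) → 3
  (T ⋈[d=b] σ[h<4](U)) → 1
  π[b,h,x,d,w]((T ⋈[d=b] σ[h<4](U))) → 1

E1 and E2 produce the same multiset:
b | h | x | d | w
2 | 3 | s | 2 | p

yes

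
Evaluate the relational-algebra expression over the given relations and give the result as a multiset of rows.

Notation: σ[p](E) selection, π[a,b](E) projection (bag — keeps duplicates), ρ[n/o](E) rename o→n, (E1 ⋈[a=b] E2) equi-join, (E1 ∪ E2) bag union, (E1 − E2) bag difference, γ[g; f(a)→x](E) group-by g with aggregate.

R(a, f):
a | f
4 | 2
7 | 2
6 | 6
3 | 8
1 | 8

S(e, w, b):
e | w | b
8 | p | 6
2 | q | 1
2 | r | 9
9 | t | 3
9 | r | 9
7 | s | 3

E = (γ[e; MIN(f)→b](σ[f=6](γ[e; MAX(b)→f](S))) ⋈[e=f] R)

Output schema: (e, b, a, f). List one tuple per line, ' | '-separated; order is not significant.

Stepwise |·|:
  S → 6
  γ[e; MAX(b)→f](S) → 4
  σ[f=6](γ[e; MAX(b)→f](S)) → 1
  γ[e; MIN(f)→b](σ[f=6](γ[e; MAX(b)→f](S))) → 1
  R → 5
  (γ[e; MIN(f)→b](σ[f=6](γ[e; MAX(b)→f](S))) ⋈[e=f] R) → 2

== RESULT ==
e | b | a | f
8 | 6 | 1 | 8
8 | 6 | 3 | 8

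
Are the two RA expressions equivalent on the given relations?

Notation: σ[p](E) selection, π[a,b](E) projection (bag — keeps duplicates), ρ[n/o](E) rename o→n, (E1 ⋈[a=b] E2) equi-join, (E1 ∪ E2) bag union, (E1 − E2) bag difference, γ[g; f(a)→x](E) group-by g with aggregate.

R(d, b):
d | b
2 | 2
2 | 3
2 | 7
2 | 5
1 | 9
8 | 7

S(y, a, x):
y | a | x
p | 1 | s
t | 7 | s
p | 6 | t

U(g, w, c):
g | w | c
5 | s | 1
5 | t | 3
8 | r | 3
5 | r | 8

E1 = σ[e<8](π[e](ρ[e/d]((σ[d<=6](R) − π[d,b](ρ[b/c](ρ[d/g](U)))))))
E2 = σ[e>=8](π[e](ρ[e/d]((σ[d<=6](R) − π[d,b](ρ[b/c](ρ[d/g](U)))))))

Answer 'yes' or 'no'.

E1 subexpression sizes:
  R → 6
  σ[d<=6](R) → 5
  U → 4
  ρ[d/g](U) → 4
  ρ[b/c](ρ[d/g](U)) → 4
  π[d,b](ρ[b/c](ρ[d/g](U))) → 4
  (σ[d<=6](R) − π[d,b](ρ[b/c](ρ[d/g](U)))) → 5
  ρ[e/d]((σ[d<=6](R) − π[d,b](ρ[b/c](ρ[d/g](U))))) → 5
  π[e](ρ[e/d]((σ[d<=6](R) − π[d,b](ρ[b/c](ρ[d/g](U)))))) → 5
  σ[e<8](π[e](ρ[e/d]((σ[d<=6](R) − π[d,b](ρ[b/c](ρ[d/g](U))))))) → 5
E2 subexpression sizes:
  R → 6
  σ[d<=6](R) → 5
  U → 4
  ρ[d/g](U) → 4
  ρ[b/c](ρ[d/g](U)) → 4
  π[d,b](ρ[b/c](ρ[d/g](U))) → 4
  (σ[d<=6](R) − π[d,b](ρ[b/c](ρ[d/g](U)))) → 5
  ρ[e/d]((σ[d<=6](R) − π[d,b](ρ[b/c](ρ[d/g](U))))) → 5
  π[e](ρ[e/d]((σ[d<=6](R) − π[d,b](ρ[b/c](ρ[d/g](U)))))) → 5
  σ[e>=8](π[e](ρ[e/d]((σ[d<=6](R) − π[d,b](ρ[b/c](ρ[d/g](U))))))) → 0

E1 result:
e
1
2
2
2
2
E2 result:
e
(0 rows)
Witness: (1,) appears 1× in E1 but 0× in E2.

no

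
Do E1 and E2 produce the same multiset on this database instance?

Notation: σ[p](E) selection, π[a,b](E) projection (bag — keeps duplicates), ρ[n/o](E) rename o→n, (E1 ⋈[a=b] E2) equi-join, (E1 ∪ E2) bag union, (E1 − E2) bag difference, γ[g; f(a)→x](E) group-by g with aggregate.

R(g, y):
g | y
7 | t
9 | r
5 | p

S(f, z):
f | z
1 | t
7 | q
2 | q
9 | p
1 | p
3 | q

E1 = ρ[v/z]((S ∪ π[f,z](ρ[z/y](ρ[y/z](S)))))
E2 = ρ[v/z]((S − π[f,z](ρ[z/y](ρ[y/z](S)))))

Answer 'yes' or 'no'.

E1 stepwise |·|:
  S → 6
  S → 6
  ρ[y/z](S) → 6
  ρ[z/y](ρ[y/z](S)) → 6
  π[f,z](ρ[z/y](ρ[y/z](S))) → 6
  (S ∪ π[f,z](ρ[z/y](ρ[y/z](S)))) → 12
  ρ[v/z]((S ∪ π[f,z](ρ[z/y](ρ[y/z](S))))) → 12
E2 stepwise |·|:
  S → 6
  S → 6
  ρ[y/z](S) → 6
  ρ[z/y](ρ[y/z](S)) → 6
  π[f,z](ρ[z/y](ρ[y/z](S))) → 6
  (S − π[f,z](ρ[z/y](ρ[y/z](S)))) → 0
  ρ[v/z]((S − π[f,z](ρ[z/y](ρ[y/z](S))))) → 0

E1 result:
f | v
1 | p
1 | p
1 | t
1 | t
2 | q
2 | q
3 | q
3 | q
7 | q
7 | q
9 | p
9 | p
E2 result:
f | v
(0 rows)
Witness: (3, 'q') appears 2× in E1 but 0× in E2.

no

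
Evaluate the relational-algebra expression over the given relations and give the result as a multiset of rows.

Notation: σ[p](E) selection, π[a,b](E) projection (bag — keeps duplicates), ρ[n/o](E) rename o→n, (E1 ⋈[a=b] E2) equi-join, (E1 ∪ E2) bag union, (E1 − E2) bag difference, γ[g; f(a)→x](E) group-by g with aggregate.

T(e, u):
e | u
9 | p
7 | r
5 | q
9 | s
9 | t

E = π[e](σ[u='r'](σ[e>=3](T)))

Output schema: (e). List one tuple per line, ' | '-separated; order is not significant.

Subexpression sizes:
  T → 5
  σ[e>=3](T) → 5
  σ[u='r'](σ[e>=3](T)) → 1
  π[e](σ[u='r'](σ[e>=3](T))) → 1

== RESULT ==
e
7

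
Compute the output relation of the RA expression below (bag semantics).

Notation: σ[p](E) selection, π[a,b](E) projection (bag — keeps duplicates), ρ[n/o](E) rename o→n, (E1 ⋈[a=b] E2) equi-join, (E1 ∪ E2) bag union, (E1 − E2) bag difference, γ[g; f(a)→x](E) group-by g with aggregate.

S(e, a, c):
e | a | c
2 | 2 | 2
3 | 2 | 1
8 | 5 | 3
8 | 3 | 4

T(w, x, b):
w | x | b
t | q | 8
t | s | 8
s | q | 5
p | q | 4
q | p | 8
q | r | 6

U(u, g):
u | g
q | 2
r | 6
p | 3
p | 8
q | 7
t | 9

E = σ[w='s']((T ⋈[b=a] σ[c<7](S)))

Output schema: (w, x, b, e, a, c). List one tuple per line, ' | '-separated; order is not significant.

Subexpression sizes:
  T → 6
  S → 4
  σ[c<7](S) → 4
  (T ⋈[b=a] σ[c<7](S)) → 1
  σ[w='s']((T ⋈[b=a] σ[c<7](S))) → 1

== RESULT ==
w | x | b | e | a | c
s | q | 5 | 8 | 5 | 3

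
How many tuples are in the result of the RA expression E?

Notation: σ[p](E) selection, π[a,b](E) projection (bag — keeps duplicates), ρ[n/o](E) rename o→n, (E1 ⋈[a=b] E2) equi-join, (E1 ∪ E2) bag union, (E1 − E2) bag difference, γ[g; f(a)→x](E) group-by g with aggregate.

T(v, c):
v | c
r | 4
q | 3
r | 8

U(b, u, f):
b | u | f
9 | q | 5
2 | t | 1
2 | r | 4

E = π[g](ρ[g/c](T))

Per-node cardinality:
  T → 3
  ρ[g/c](T) → 3
  π[g](ρ[g/c](T)) → 3

|E| = 3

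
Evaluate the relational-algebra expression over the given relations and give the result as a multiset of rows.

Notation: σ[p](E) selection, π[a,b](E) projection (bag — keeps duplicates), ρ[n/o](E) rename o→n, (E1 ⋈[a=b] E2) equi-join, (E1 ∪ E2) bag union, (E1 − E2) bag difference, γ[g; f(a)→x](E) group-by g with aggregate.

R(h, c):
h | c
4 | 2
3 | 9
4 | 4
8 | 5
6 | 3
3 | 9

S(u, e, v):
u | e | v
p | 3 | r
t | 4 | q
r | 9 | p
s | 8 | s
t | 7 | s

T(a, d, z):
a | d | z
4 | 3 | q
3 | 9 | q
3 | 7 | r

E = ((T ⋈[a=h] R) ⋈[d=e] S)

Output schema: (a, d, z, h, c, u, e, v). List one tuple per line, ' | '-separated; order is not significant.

Subexpression sizes:
  T → 3
  R → 6
  (T ⋈[a=h] R) → 6
  S → 5
  ((T ⋈[a=h] R) ⋈[d=e] S) → 6

== RESULT ==
a | d | z | h | c | u | e | v
3 | 7 | r | 3 | 9 | t | 7 | s
3 | 7 | r | 3 | 9 | t | 7 | s
3 | 9 | q | 3 | 9 | r | 9 | p
3 | 9 | q | 3 | 9 | r | 9 | p
4 | 3 | q | 4 | 2 | p | 3 | r
4 | 3 | q | 4 | 4 | p | 3 | r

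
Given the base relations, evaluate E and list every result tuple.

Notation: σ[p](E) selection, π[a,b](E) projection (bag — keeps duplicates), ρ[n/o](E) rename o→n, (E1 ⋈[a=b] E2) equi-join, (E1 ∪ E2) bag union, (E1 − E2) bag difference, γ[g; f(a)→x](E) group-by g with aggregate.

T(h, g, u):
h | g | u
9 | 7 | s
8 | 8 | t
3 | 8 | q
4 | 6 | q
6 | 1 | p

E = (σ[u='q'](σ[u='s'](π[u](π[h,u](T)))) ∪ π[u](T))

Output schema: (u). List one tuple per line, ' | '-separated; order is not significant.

Row counts bottom-up:
  T → 5
  π[h,u](T) → 5
  π[u](π[h,u](T)) → 5
  σ[u='s'](π[u](π[h,u](T))) → 1
  σ[u='q'](σ[u='s'](π[u](π[h,u](T)))) → 0
  T → 5
  π[u](T) → 5
  (σ[u='q'](σ[u='s'](π[u](π[h,u](T)))) ∪ π[u](T)) → 5

== RESULT ==
u
p
q
q
s
t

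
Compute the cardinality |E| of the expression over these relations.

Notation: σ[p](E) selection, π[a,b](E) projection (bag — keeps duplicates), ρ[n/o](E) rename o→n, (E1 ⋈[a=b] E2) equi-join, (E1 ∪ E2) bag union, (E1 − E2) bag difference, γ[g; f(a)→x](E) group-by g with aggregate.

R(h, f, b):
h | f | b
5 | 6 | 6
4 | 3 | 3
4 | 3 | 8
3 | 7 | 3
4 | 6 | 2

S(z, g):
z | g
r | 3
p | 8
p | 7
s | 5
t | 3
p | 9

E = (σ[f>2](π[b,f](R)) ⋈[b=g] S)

Stepwise |·|:
  R → 5
  π[b,f](R) → 5
  σ[f>2](π[b,f](R)) → 5
  S → 6
  (σ[f>2](π[b,f](R)) ⋈[b=g] S) → 5

|E| = 5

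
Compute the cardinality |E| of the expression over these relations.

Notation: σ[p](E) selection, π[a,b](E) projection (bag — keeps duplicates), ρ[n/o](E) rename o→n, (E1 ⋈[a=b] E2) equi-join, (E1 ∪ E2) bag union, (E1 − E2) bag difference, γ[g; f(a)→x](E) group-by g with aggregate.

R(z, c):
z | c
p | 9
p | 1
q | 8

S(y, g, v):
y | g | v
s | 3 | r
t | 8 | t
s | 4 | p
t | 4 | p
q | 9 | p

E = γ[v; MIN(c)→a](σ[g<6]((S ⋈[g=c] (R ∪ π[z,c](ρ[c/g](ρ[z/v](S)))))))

Stepwise |·|:
  S → 5
  R → 3
  S → 5
  ρ[z/v](S) → 5
  ρ[c/g](ρ[z/v](S)) → 5
  π[z,c](ρ[c/g](ρ[z/v](S))) → 5
  (R ∪ π[z,c](ρ[c/g](ρ[z/v](S)))) → 8
  (S ⋈[g=c] (R ∪ π[z,c](ρ[c/g](ρ[z/v](S))))) → 9
  σ[g<6]((S ⋈[g=c] (R ∪ π[z,c](ρ[c/g](ρ[z/v](S)))))) → 5
  γ[v; MIN(c)→a](σ[g<6]((S ⋈[g=c] (R ∪ π[z,c](ρ[c/g](ρ[z/v](S))))))) → 2

|E| = 2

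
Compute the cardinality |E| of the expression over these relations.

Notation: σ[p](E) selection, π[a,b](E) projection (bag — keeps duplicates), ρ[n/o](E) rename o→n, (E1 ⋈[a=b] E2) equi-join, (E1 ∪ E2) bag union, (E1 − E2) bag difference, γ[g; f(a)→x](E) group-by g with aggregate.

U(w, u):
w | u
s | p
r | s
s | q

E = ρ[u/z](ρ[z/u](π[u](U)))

Subexpression sizes:
  U → 3
  π[u](U) → 3
  ρ[z/u](π[u](U)) → 3
  ρ[u/z](ρ[z/u](π[u](U))) → 3

|E| = 3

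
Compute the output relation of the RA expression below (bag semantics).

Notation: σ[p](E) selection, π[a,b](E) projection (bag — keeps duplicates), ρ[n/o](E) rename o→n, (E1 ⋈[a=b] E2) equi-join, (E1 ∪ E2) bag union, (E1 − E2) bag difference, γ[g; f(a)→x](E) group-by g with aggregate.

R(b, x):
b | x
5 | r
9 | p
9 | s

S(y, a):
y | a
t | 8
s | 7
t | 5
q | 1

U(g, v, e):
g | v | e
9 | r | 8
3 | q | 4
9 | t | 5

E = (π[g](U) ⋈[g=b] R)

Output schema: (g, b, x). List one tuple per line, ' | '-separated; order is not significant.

Row counts bottom-up:
  U → 3
  π[g](U) → 3
  R → 3
  (π[g](U) ⋈[g=b] R) → 4

== RESULT ==
g | b | x
9 | 9 | p
9 | 9 | p
9 | 9 | s
9 | 9 | s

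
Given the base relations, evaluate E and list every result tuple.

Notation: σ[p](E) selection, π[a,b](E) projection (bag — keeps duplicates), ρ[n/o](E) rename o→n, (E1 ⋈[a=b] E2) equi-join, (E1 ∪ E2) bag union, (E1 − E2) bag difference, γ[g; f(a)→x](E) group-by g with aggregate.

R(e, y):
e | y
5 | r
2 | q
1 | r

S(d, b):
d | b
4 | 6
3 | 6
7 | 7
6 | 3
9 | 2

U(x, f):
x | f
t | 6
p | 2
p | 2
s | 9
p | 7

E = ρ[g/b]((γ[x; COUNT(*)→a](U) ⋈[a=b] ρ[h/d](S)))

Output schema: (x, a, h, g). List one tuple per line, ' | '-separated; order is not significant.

Per-node cardinality:
  U → 5
  γ[x; COUNT(*)→a](U) → 3
  S → 5
  ρ[h/d](S) → 5
  (γ[x; COUNT(*)→a](U) ⋈[a=b] ρ[h/d](S)) → 1
  ρ[g/b]((γ[x; COUNT(*)→a](U) ⋈[a=b] ρ[h/d](S))) → 1

== RESULT ==
x | a | h | g
p | 3 | 6 | 3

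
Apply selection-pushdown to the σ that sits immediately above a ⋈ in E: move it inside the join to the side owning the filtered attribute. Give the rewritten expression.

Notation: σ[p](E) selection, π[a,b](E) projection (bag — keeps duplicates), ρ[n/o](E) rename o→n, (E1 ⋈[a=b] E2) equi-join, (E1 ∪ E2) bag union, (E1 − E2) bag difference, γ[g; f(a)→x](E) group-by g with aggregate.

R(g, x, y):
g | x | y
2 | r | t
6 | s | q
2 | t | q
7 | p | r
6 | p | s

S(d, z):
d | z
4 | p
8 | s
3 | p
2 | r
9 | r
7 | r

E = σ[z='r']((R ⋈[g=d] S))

σ filters on z, owned by the right side.
E' = (R ⋈[g=d] σ[z='r'](S))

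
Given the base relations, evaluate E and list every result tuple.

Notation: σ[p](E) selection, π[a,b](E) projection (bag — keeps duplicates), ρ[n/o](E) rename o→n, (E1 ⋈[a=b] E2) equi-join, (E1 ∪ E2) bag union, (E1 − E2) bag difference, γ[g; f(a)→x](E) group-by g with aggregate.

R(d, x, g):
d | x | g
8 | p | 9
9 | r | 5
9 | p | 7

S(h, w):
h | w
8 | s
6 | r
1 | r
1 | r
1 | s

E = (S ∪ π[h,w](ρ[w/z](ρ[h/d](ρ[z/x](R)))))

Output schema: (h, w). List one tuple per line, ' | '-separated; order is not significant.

Row counts bottom-up:
  S → 5
  R → 3
  ρ[z/x](R) → 3
  ρ[h/d](ρ[z/x](R)) → 3
  ρ[w/z](ρ[h/d](ρ[z/x](R))) → 3
  π[h,w](ρ[w/z](ρ[h/d](ρ[z/x](R)))) → 3
  (S ∪ π[h,w](ρ[w/z](ρ[h/d](ρ[z/x](R))))) → 8

== RESULT ==
h | w
1 | r
1 | r
1 | s
6 | r
8 | p
8 | s
9 | p
9 | r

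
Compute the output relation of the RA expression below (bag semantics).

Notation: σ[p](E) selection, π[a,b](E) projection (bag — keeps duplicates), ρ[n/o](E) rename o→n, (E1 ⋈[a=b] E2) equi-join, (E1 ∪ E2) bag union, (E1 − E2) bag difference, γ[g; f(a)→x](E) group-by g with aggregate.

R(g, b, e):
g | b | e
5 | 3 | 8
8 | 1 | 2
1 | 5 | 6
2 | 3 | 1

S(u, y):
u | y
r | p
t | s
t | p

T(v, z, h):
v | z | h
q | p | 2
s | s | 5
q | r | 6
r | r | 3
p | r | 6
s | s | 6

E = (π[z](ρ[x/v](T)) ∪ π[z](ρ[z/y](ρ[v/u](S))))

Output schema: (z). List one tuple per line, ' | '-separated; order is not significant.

Subexpression sizes:
  T → 6
  ρ[x/v](T) → 6
  π[z](ρ[x/v](T)) → 6
  S → 3
  ρ[v/u](S) → 3
  ρ[z/y](ρ[v/u](S)) → 3
  π[z](ρ[z/y](ρ[v/u](S))) → 3
  (π[z](ρ[x/v](T)) ∪ π[z](ρ[z/y](ρ[v/u](S)))) → 9

== RESULT ==
z
p
p
p
r
r
r
s
s
s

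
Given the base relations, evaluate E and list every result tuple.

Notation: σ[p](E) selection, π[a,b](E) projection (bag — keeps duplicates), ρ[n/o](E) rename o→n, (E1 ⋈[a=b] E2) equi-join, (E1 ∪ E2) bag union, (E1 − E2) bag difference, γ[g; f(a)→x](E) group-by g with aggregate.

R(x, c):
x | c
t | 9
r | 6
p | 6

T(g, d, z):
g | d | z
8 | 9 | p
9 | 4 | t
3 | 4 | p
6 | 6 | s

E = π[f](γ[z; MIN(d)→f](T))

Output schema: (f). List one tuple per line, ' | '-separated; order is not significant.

Stepwise |·|:
  T → 4
  γ[z; MIN(d)→f](T) → 3
  π[f](γ[z; MIN(d)→f](T)) → 3

== RESULT ==
f
4
4
6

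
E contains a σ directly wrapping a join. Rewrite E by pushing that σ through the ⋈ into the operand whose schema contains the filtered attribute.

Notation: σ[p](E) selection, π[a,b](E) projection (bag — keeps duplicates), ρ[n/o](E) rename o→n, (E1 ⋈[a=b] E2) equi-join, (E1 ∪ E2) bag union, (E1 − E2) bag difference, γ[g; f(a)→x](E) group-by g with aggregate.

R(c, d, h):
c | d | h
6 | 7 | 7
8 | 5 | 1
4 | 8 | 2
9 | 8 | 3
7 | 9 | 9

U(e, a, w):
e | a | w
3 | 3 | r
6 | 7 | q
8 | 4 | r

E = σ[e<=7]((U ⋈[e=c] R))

σ filters on e, owned by the left side.
E' = (σ[e<=7](U) ⋈[e=c] R)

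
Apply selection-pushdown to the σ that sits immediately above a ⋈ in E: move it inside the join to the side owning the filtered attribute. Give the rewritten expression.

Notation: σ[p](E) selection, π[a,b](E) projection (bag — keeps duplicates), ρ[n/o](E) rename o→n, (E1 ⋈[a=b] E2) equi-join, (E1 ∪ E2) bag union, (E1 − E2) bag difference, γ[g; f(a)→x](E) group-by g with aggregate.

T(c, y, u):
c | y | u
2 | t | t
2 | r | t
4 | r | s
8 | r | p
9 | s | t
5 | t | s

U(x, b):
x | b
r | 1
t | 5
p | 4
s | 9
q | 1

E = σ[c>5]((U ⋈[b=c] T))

σ filters on c, owned by the right side.
E' = (U ⋈[b=c] σ[c>5](T))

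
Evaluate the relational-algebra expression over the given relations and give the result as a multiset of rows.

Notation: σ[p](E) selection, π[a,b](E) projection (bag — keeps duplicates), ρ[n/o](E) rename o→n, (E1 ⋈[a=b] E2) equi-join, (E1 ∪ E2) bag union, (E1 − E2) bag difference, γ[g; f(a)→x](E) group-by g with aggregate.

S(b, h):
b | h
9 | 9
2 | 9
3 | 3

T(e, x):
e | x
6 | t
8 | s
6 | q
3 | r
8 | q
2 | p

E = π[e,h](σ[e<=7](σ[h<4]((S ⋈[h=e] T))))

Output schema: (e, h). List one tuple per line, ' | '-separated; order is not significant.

Row counts bottom-up:
  S → 3
  T → 6
  (S ⋈[h=e] T) → 1
  σ[h<4]((S ⋈[h=e] T)) → 1
  σ[e<=7](σ[h<4]((S ⋈[h=e] T))) → 1
  π[e,h](σ[e<=7](σ[h<4]((S ⋈[h=e] T)))) → 1

== RESULT ==
e | h
3 | 3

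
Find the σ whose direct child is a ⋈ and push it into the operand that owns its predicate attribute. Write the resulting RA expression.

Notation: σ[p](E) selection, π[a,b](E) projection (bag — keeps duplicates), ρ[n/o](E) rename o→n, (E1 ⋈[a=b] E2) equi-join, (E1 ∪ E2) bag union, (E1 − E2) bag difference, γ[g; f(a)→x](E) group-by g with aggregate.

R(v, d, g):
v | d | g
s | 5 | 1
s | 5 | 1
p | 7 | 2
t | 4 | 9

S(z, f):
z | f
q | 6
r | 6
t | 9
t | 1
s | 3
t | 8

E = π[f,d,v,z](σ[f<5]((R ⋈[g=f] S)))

σ filters on f, owned by the right side.
E' = π[f,d,v,z]((R ⋈[g=f] σ[f<5](S)))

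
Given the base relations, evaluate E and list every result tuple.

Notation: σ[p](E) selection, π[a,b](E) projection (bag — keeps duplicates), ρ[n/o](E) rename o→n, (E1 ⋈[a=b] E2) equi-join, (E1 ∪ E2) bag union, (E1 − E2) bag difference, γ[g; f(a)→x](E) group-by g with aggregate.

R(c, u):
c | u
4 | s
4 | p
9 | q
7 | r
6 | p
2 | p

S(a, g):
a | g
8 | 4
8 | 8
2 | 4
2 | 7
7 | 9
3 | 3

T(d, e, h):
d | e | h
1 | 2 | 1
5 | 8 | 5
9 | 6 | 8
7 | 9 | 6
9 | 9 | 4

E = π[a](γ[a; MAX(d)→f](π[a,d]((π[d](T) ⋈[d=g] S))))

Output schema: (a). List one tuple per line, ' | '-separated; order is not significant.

Subexpression sizes:
  T → 5
  π[d](T) → 5
  S → 6
  (π[d](T) ⋈[d=g] S) → 3
  π[a,d]((π[d](T) ⋈[d=g] S)) → 3
  γ[a; MAX(d)→f](π[a,d]((π[d](T) ⋈[d=g] S))) → 2
  π[a](γ[a; MAX(d)→f](π[a,d]((π[d](T) ⋈[d=g] S)))) → 2

== RESULT ==
a
2
7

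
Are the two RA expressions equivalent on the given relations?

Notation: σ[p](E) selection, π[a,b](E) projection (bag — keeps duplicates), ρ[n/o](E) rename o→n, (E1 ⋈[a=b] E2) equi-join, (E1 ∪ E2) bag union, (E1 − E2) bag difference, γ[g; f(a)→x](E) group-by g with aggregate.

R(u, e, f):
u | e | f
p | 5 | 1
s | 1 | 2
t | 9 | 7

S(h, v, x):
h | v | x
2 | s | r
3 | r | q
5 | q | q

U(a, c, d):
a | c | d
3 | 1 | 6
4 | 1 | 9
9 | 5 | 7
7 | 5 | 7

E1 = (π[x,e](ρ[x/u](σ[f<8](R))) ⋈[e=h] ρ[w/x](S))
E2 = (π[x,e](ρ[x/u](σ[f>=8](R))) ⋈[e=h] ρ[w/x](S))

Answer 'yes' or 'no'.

E1 per-node cardinality:
  R → 3
  σ[f<8](R) → 3
  ρ[x/u](σ[f<8](R)) → 3
  π[x,e](ρ[x/u](σ[f<8](R))) → 3
  S → 3
  ρ[w/x](S) → 3
  (π[x,e](ρ[x/u](σ[f<8](R))) ⋈[e=h] ρ[w/x](S)) → 1
E2 per-node cardinality:
  R → 3
  σ[f>=8](R) → 0
  ρ[x/u](σ[f>=8](R)) → 0
  π[x,e](ρ[x/u](σ[f>=8](R))) → 0
  S → 3
  ρ[w/x](S) → 3
  (π[x,e](ρ[x/u](σ[f>=8](R))) ⋈[e=h] ρ[w/x](S)) → 0

E1 result:
x | e | h | v | w
p | 5 | 5 | q | q
E2 result:
x | e | h | v | w
(0 rows)
Witness: ('p', 5, 5, 'q', 'q') appears 1× in E1 but 0× in E2.

no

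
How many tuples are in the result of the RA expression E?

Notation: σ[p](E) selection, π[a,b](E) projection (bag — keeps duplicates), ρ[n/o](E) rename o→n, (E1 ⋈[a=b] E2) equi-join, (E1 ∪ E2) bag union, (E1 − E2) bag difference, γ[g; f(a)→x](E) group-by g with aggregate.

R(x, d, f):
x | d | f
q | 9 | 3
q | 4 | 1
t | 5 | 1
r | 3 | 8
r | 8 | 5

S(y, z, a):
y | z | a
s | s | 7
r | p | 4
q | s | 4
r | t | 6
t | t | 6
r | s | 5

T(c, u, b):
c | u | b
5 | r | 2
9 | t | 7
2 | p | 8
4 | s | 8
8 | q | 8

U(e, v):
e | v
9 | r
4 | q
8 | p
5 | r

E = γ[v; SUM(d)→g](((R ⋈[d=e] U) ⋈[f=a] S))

Subexpression sizes:
  R → 5
  U → 4
  (R ⋈[d=e] U) → 4
  S → 6
  ((R ⋈[d=e] U) ⋈[f=a] S) → 1
  γ[v; SUM(d)→g](((R ⋈[d=e] U) ⋈[f=a] S)) → 1

|E| = 1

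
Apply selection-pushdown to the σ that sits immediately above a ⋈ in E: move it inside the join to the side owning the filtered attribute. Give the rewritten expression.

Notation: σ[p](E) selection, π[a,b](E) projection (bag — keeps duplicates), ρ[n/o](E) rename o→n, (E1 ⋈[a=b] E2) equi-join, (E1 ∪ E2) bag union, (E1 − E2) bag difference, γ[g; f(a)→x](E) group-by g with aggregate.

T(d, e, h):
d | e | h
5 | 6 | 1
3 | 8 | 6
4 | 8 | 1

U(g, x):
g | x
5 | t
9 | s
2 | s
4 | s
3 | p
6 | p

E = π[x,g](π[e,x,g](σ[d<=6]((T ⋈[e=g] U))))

σ filters on d, owned by the left side.
E' = π[x,g](π[e,x,g]((σ[d<=6](T) ⋈[e=g] U)))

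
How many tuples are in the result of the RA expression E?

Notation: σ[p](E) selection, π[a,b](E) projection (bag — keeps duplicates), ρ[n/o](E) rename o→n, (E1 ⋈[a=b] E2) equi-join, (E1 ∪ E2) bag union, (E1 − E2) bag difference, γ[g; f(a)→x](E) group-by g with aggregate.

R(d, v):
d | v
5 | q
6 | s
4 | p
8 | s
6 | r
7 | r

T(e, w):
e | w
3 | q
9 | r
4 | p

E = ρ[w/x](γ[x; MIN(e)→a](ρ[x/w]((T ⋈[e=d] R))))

Row counts bottom-up:
  T → 3
  R → 6
  (T ⋈[e=d] R) → 1
  ρ[x/w]((T ⋈[e=d] R)) → 1
  γ[x; MIN(e)→a](ρ[x/w]((T ⋈[e=d] R))) → 1
  ρ[w/x](γ[x; MIN(e)→a](ρ[x/w]((T ⋈[e=d] R)))) → 1

|E| = 1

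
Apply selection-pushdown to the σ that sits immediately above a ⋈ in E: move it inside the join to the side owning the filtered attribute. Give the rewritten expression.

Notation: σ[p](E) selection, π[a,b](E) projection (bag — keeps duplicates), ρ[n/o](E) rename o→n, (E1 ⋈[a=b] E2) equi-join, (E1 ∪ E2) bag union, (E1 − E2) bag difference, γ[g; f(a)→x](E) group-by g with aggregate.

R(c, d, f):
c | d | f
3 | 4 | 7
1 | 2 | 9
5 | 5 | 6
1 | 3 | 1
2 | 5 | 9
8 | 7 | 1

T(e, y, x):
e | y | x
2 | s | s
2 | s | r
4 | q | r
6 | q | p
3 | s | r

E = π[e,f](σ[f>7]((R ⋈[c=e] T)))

σ filters on f, owned by the left side.
E' = π[e,f]((σ[f>7](R) ⋈[c=e] T))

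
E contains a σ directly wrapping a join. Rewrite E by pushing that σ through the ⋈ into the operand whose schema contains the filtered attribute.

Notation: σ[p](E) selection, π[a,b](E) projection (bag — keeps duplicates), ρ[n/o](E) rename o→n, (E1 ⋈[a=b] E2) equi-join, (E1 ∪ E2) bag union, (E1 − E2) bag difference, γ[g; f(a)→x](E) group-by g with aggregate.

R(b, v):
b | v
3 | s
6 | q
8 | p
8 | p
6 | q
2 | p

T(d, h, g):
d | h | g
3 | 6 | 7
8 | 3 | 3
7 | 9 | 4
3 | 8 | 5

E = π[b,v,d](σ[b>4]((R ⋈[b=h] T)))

σ filters on b, owned by the left side.
E' = π[b,v,d]((σ[b>4](R) ⋈[b=h] T))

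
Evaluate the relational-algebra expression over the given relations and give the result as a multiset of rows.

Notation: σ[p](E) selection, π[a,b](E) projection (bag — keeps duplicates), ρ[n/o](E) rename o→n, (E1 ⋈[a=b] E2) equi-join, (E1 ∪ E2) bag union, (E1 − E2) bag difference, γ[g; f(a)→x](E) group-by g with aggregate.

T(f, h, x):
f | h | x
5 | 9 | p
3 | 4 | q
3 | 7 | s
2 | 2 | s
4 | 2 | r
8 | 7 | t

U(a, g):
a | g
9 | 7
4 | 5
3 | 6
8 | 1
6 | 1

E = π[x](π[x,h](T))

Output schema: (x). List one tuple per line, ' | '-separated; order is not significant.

Subexpression sizes:
  T → 6
  π[x,h](T) → 6
  π[x](π[x,h](T)) → 6

== RESULT ==
x
p
q
r
s
s
t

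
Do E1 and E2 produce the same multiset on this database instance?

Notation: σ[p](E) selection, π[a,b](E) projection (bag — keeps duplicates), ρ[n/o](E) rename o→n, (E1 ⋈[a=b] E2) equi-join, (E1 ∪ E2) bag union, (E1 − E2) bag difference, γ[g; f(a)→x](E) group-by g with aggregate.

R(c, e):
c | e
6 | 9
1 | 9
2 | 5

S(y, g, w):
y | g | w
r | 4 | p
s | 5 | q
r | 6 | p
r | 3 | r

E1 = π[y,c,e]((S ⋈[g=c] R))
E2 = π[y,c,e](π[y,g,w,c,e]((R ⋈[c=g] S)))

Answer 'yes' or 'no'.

E1 per-node cardinality:
  S → 4
  R → 3
  (S ⋈[g=c] R) → 1
  π[y,c,e]((S ⋈[g=c] R)) → 1
E2 per-node cardinality:
  R → 3
  S → 4
  (R ⋈[c=g] S) → 1
  π[y,g,w,c,e]((R ⋈[c=g] S)) → 1
  π[y,c,e](π[y,g,w,c,e]((R ⋈[c=g] S))) → 1

E1 and E2 produce the same multiset:
y | c | e
r | 6 | 9

yes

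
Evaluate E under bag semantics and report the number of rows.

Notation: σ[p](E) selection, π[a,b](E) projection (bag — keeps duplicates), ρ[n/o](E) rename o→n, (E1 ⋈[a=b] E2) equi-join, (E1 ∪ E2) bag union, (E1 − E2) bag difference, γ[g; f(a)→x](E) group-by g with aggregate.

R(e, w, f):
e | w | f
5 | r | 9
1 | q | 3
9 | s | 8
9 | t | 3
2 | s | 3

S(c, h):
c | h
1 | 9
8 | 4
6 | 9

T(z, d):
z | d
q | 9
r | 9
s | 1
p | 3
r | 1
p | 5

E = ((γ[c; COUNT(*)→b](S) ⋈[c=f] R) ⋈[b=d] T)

Row counts bottom-up:
  S → 3
  γ[c; COUNT(*)→b](S) → 3
  R → 5
  (γ[c; COUNT(*)→b](S) ⋈[c=f] R) → 1
  T → 6
  ((γ[c; COUNT(*)→b](S) ⋈[c=f] R) ⋈[b=d] T) → 2

|E| = 2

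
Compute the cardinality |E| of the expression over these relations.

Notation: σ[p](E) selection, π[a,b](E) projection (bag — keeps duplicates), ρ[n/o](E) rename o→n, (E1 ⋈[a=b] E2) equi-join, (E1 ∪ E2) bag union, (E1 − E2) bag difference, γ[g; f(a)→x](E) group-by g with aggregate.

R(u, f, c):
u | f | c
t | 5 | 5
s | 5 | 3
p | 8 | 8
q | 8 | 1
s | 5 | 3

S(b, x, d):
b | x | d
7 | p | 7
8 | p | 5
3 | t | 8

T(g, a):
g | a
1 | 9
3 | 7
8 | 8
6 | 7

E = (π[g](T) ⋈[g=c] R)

Row counts bottom-up:
  T → 4
  π[g](T) → 4
  R → 5
  (π[g](T) ⋈[g=c] R) → 4

|E| = 4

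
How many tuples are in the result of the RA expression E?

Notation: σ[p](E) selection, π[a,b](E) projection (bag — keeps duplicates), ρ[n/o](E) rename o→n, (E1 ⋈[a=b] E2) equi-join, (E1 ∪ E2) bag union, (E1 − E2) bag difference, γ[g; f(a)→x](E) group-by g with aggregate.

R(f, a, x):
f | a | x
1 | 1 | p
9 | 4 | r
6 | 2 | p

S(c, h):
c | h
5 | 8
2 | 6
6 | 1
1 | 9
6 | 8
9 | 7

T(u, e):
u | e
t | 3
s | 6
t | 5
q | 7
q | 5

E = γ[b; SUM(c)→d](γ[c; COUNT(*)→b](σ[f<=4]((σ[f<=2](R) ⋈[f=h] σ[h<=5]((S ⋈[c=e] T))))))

Row counts bottom-up:
  R → 3
  σ[f<=2](R) → 1
  S → 6
  T → 5
  (S ⋈[c=e] T) → 4
  σ[h<=5]((S ⋈[c=e] T)) → 1
  (σ[f<=2](R) ⋈[f=h] σ[h<=5]((S ⋈[c=e] T))) → 1
  σ[f<=4]((σ[f<=2](R) ⋈[f=h] σ[h<=5]((S ⋈[c=e] T)))) → 1
  γ[c; COUNT(*)→b](σ[f<=4]((σ[f<=2](R) ⋈[f=h] σ[h<=5]((S ⋈[c=e] T))))) → 1
  γ[b; SUM(c)→d](γ[c; COUNT(*)→b](σ[f<=4]((σ[f<=2](R) ⋈[f=h] σ[h<=5]((S ⋈[c=e] T)))))) → 1

|E| = 1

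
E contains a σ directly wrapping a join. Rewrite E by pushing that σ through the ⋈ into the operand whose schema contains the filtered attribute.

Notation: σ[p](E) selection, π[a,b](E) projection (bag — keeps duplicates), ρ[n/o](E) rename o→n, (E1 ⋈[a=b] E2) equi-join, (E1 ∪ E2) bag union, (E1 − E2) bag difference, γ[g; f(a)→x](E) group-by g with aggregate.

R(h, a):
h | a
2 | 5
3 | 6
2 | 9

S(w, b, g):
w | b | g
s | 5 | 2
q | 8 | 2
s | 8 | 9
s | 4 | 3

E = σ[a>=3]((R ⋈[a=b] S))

σ filters on a, owned by the left side.
E' = (σ[a>=3](R) ⋈[a=b] S)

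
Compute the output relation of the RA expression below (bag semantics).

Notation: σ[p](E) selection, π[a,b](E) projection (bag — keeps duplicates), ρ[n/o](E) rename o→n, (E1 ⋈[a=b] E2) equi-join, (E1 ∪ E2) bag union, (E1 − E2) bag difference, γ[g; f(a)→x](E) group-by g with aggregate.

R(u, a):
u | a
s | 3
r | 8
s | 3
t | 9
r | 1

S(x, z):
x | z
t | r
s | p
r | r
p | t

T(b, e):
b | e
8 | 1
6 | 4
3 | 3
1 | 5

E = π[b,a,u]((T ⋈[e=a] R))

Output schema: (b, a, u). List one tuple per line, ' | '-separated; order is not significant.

Row counts bottom-up:
  T → 4
  R → 5
  (T ⋈[e=a] R) → 3
  π[b,a,u]((T ⋈[e=a] R)) → 3

== RESULT ==
b | a | u
3 | 3 | s
3 | 3 | s
8 | 1 | r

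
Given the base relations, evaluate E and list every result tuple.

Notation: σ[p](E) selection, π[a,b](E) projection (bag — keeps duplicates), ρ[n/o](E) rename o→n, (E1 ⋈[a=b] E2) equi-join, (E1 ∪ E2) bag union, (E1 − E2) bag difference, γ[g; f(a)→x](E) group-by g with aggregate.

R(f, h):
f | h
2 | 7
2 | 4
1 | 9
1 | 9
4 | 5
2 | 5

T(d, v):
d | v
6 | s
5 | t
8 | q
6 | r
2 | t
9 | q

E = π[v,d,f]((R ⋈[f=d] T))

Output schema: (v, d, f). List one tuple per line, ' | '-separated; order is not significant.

Stepwise |·|:
  R → 6
  T → 6
  (R ⋈[f=d] T) → 3
  π[v,d,f]((R ⋈[f=d] T)) → 3

== RESULT ==
v | d | f
t | 2 | 2
t | 2 | 2
t | 2 | 2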